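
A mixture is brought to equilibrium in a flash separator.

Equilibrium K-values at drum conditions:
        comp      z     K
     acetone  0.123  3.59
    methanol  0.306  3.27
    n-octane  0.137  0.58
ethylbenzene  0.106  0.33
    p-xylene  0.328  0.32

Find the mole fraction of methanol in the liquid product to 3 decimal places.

x_methanol = 0.152

Rachford–Rice: g(ψ) = Σ zᵢ(Kᵢ−1)/(1+ψ(Kᵢ−1)) = 0.
Check two-phase: ΣzᵢKᵢ = 1.662 > 1 and Σzᵢ/Kᵢ = 1.710 > 1, so g(0) = 0.662 > 0 and g(1) = -0.710 < 0.
Newton–Raphson from ψ = 0.5:
  ψ = 0.500: g = -0.0534, g' = -0.997 → ψ = 0.446
  ψ = 0.446: g = 0.0003, g' = -1.013 → ψ = 0.447
Converged at ψ = 0.447.
Compositions from xᵢ = zᵢ/(1+ψ(Kᵢ−1)), yᵢ = Kᵢxᵢ:
  acetone: x = 0.057, y = 0.205
  methanol: x = 0.152, y = 0.497
  n-octane: x = 0.169, y = 0.098
  ethylbenzene: x = 0.151, y = 0.050
  p-xylene: x = 0.471, y = 0.151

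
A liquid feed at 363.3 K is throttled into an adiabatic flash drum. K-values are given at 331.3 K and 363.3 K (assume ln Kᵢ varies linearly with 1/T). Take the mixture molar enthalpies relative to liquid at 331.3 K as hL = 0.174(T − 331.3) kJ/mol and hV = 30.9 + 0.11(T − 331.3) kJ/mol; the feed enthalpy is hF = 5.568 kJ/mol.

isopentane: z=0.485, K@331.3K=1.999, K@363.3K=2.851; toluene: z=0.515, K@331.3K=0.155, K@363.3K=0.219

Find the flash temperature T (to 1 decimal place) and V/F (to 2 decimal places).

T = 338.2 K, V/F = 0.14

Adiabatic flash: solve Rachford–Rice at each trial T, then check hF = ψ·hV(T) + (1−ψ)·hL(T).
  T = 331.3 K: K = (1.999, 0.155), RR gives ψ = 0.058, H_out = 1.806 kJ/mol
  T = 363.3 K: K = (2.851, 0.219), RR gives ψ = 0.343, H_out = 15.458 kJ/mol
  T = 347.3 K: K = (2.407, 0.186), RR gives ψ = 0.230, H_out = 9.642 kJ/mol
  T = 339.3 K: K = (2.198, 0.170), RR gives ψ = 0.155, H_out = 6.089 kJ/mol
  T = 335.3 K: K = (2.097, 0.162), RR gives ψ = 0.110, H_out = 4.060 kJ/mol
  T = 337.3 K: K = (2.148, 0.166), RR gives ψ = 0.133, H_out = 5.100 kJ/mol
Linear interpolation between T = 337.3 (H_out = 5.100) and T = 339.3 (H_out = 6.089) on hF = 5.568 gives T ≈ 338.2 K, at which ψ = 0.14.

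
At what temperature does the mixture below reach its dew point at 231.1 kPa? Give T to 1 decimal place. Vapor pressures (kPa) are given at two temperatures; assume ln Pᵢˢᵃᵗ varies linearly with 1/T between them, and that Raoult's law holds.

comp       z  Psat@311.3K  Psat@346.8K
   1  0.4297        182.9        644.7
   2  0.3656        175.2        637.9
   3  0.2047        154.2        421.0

T = 319.0 K

Dew-point temperature: Σzᵢ·P/Pᵢˢᵃᵗ(T) = 1. Interpolate ln Pᵢˢᵃᵗ = aᵢ + bᵢ/T.
  T = 311.3 K: ΣzᵢP/Pᵢˢᵃᵗ = 1.3320
  T = 346.8 K: ΣzᵢP/Pᵢˢᵃᵗ = 0.3988
  T = 329.1 K: ΣzᵢP/Pᵢˢᵃᵗ = 0.7031
  T = 320.2 K: ΣzᵢP/Pᵢˢᵃᵗ = 0.9587
  T = 315.8 K: ΣzᵢP/Pᵢˢᵃᵗ = 1.1252
  T = 318.0 K: ΣzᵢP/Pᵢˢᵃᵗ = 1.0380
  T = 319.1 K: ΣzᵢP/Pᵢˢᵃᵗ = 0.9975
Interpolating between 318.0 K and 319.1 K gives T ≈ 319.0 K.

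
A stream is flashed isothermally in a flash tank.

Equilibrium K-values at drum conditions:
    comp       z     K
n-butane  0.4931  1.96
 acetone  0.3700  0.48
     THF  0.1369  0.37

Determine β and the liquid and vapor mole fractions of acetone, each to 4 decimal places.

β = 0.3672, x_acetone = 0.4573, y_acetone = 0.2195

Newton iteration, β⁰ = 0.44:
  β = 0.4400: g = -0.03600, g' = -0.4968 → β = 0.3675
  β = 0.3675: g = -0.00018, g' = -0.4932 → β = 0.3672
Converged at β = 0.3672.
Compositions from xᵢ = zᵢ/(1+β(Kᵢ−1)), yᵢ = Kᵢxᵢ:
  n-butane: x = 0.3646, y = 0.7146
  acetone: x = 0.4573, y = 0.2195
  THF: x = 0.1781, y = 0.0659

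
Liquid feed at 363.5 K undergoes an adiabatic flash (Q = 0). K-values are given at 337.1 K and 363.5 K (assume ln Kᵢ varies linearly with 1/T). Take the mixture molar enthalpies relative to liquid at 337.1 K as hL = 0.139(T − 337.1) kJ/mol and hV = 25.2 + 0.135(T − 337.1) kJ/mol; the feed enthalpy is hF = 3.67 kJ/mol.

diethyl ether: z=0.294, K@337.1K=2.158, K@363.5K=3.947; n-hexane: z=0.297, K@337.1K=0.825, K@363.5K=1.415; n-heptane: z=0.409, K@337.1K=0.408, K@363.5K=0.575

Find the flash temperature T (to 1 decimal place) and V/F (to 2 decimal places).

Adiabatic flash: solve Rachford–Rice at each trial T, then check hF = ψ·hV(T) + (1−ψ)·hL(T).
  T = 337.1 K: K = (2.158, 0.825, 0.408), RR gives ψ = 0.090, H_out = 2.256 kJ/mol
  T = 363.5 K: K = (3.947, 1.415, 0.575), RR gives ψ = 1.000, H_out = 28.764 kJ/mol
  T = 350.3 K: K = (2.952, 1.091, 0.487), RR gives ψ = 0.573, H_out = 16.241 kJ/mol
  T = 343.7 K: K = (2.532, 0.951, 0.447), RR gives ψ = 0.346, H_out = 9.617 kJ/mol
  T = 340.4 K: K = (2.339, 0.887, 0.427), RR gives ψ = 0.223, H_out = 6.075 kJ/mol
  T = 338.8 K: K = (2.250, 0.856, 0.418), RR gives ψ = 0.160, H_out = 4.266 kJ/mol
Linear interpolation between T = 337.1 (H_out = 2.256) and T = 338.8 (H_out = 4.266) on hF = 3.67 gives T ≈ 338.3 K, at which ψ = 0.14.

T = 338.3 K, V/F = 0.14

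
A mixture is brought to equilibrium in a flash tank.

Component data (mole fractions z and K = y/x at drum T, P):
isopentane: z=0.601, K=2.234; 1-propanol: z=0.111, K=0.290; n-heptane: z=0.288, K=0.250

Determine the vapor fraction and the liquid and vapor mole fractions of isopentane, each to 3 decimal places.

Rachford–Rice: g(ψ) = Σ zᵢ(Kᵢ−1)/(1+ψ(Kᵢ−1)) = 0.
g(0) = ΣzᵢKᵢ − 1 = 0.447 and g(1) = 1 − Σzᵢ/Kᵢ = -0.804, so a root lies in (0, 1).
Newton iteration, ψ⁰ = 0.57:
  ψ = 0.570: g = -0.0743, g' = -0.968 → ψ = 0.493
  ψ = 0.493: g = -0.0031, g' = -0.894 → ψ = 0.490
Converged at ψ = 0.490.
Compositions from xᵢ = zᵢ/(1+ψ(Kᵢ−1)), yᵢ = Kᵢxᵢ:
  isopentane: x = 0.375, y = 0.837
  1-propanol: x = 0.170, y = 0.049
  n-heptane: x = 0.455, y = 0.114

ψ = 0.490, x_isopentane = 0.375, y_isopentane = 0.837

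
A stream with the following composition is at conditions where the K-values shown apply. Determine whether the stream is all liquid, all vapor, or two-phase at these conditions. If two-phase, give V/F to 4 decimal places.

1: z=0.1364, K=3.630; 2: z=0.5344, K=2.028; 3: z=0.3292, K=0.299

two-phase, V/F = 0.6920

ΣzᵢKᵢ = 1.6773; Σzᵢ/Kᵢ = 1.4021.
Both exceed 1, so a two-phase solution exists.
Newton–Raphson from ψ = 0.52:
  ψ = 0.5200: g = 0.14637, g' = -0.8087 → ψ = 0.7010
  ψ = 0.7010: g = -0.00829, g' = -0.9328 → ψ = 0.6921
  ψ = 0.6921: g = -0.00005, g' = -0.9217 → ψ = 0.6920
Converged at ψ = 0.6920.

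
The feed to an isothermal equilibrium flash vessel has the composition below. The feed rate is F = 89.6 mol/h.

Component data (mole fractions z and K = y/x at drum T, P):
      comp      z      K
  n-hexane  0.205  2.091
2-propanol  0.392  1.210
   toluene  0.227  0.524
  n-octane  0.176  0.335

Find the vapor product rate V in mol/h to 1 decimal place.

Newton iteration, β⁰ = 0.5:
  β = 0.500: g = -0.0979, g' = -0.380 → β = 0.242
  β = 0.242: g = -0.0063, g' = -0.345 → β = 0.224
Converged at β = 0.224.
Then V = β·F = 0.2237·89.6 = 20.0 mol/h and L = F − V = 69.6 mol/h.

V = 20.0 mol/h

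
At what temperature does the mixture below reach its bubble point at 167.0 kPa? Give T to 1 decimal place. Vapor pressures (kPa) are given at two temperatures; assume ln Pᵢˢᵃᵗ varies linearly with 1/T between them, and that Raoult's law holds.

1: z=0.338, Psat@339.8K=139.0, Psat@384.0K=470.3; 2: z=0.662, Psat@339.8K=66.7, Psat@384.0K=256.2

T = 359.4 K

Bubble-point temperature: ΣzᵢPᵢˢᵃᵗ(T) = P. Interpolate ln Pᵢˢᵃᵗ = aᵢ + bᵢ/T.
  T = 339.8 K: ΣzᵢPᵢˢᵃᵗ = 91.14 kPa
  T = 384.0 K: ΣzᵢPᵢˢᵃᵗ = 328.57 kPa
  T = 361.9 K: ΣzᵢPᵢˢᵃᵗ = 179.87 kPa
  T = 350.9 K: ΣzᵢPᵢˢᵃᵗ = 129.59 kPa
  T = 356.4 K: ΣzᵢPᵢˢᵃᵗ = 153.05 kPa
  T = 359.1 K: ΣzᵢPᵢˢᵃᵗ = 165.78 kPa
  T = 360.5 K: ΣzᵢPᵢˢᵃᵗ = 172.70 kPa
  T = 359.8 K: ΣzᵢPᵢˢᵃᵗ = 169.21 kPa
  T = 359.5 K: ΣzᵢPᵢˢᵃᵗ = 167.73 kPa
Interpolating between 359.1 K and 359.5 K gives T ≈ 359.4 K.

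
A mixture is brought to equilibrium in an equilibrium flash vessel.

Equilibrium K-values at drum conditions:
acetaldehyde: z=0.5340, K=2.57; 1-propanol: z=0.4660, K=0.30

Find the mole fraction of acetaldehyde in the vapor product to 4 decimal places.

y_acetaldehyde = 0.7925

Rachford–Rice: g(ψ) = Σ zᵢ(Kᵢ−1)/(1+ψ(Kᵢ−1)) = 0.
g(0) = ΣzᵢKᵢ − 1 = 0.5122 and g(1) = 1 − Σzᵢ/Kᵢ = -0.7611, so a root lies in (0, 1).
Binary case is linear: z₁(K₁−1)(1+ψ(K₂−1)) + z₂(K₂−1)(1+ψ(K₁−1)) = 0
⇒ ψ = [z₁(K₁−1)+z₂(K₂−1)] / [−(K₁−1)(K₂−1)] = 0.51218/1.09900 = 0.4660
Compositions from xᵢ = zᵢ/(1+ψ(Kᵢ−1)), yᵢ = Kᵢxᵢ:
  acetaldehyde: x = 0.3084, y = 0.7925
  1-propanol: x = 0.6916, y = 0.2075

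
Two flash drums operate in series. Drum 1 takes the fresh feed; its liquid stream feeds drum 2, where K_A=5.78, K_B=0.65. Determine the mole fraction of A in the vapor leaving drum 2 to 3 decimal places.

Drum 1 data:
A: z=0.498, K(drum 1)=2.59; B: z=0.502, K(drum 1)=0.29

y_A (drum 2) = 0.394

Drum 1:
Newton iteration, ψ₁⁰ = 0.5:
  ψ₁ = 0.500: g = -0.1115, g' = -0.999 → ψ₁ = 0.388
  ψ₁ = 0.388: g = -0.0026, g' = -0.964 → ψ₁ = 0.386
Converged at ψ₁ = 0.386.
Drum-1 compositions:
  A: x = 0.309, y = 0.800
  B: x = 0.691, y = 0.200
Drum-2 feed = drum-1 liquid: z₂ = (0.3087, 0.6913).
Drum 2:
Binary case is linear: z₁(K₁−1)(1+ψ₂(K₂−1)) + z₂(K₂−1)(1+ψ₂(K₁−1)) = 0
⇒ ψ₂ = [z₁(K₁−1)+z₂(K₂−1)] / [−(K₁−1)(K₂−1)] = 1.2336/1.6730 = 0.737
  A: x = 0.068, y = 0.394
  B: x = 0.932, y = 0.606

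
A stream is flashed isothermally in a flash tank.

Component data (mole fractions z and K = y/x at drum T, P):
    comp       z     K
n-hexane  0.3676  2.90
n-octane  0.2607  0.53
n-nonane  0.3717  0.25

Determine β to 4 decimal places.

β = 0.2416

Newton iteration, β⁰ = 0.5:
  β = 0.5000: g = -0.24803, g' = -0.9826 → β = 0.2476
  β = 0.2476: g = -0.00601, g' = -1.0028 → β = 0.2416
Converged at β = 0.2416.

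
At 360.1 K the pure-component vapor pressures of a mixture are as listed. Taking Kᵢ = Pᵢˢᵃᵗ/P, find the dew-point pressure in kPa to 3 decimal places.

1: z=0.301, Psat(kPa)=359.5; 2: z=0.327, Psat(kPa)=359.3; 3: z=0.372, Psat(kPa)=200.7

At the dew point ψ → 1, so Σzᵢ/Kᵢ = 1 with Kᵢ = Pᵢˢᵃᵗ/P ⇒ 1/P = Σzᵢ/Pᵢˢᵃᵗ.
1/P = 0.301/359.5 + 0.327/359.3 + 0.372/200.7 = 0.003601 ⇒ P = 277.709 kPa

Pdew = 277.709 kPa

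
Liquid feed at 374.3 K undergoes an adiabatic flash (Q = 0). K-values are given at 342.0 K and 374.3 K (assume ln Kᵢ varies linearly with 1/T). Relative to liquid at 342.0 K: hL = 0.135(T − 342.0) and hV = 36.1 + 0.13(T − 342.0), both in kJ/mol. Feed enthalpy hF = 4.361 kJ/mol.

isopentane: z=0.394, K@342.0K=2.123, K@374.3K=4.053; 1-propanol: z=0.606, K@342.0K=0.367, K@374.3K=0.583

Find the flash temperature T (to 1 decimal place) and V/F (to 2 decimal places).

T = 343.2 K, V/F = 0.12

Adiabatic flash: solve Rachford–Rice at each trial T, then check hF = ψ·hV(T) + (1−ψ)·hL(T).
  T = 342.0 K: K = (2.123, 0.367), RR gives ψ = 0.083, H_out = 2.989 kJ/mol
  T = 374.3 K: K = (4.053, 0.583), RR gives ψ = 0.746, H_out = 31.183 kJ/mol
  T = 358.1 K: K = (2.973, 0.467), RR gives ψ = 0.432, H_out = 17.743 kJ/mol
  T = 350.1 K: K = (2.525, 0.415), RR gives ψ = 0.277, H_out = 11.070 kJ/mol
  T = 346.1 K: K = (2.320, 0.391), RR gives ψ = 0.188, H_out = 7.336 kJ/mol
  T = 344.1 K: K = (2.222, 0.379), RR gives ψ = 0.139, H_out = 5.297 kJ/mol
Linear interpolation between T = 342.0 (H_out = 2.989) and T = 344.1 (H_out = 5.297) on hF = 4.361 gives T ≈ 343.2 K, at which ψ = 0.12.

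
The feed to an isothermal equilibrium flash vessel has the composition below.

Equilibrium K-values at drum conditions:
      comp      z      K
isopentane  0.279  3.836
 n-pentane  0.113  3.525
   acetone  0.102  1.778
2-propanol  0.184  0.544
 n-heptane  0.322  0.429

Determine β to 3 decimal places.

Rachford–Rice: g(β) = Σ zᵢ(Kᵢ−1)/(1+β(Kᵢ−1)) = 0.
Feasibility: ΣzᵢKᵢ = 1.888, Σzᵢ/Kᵢ = 1.251 — both > 1, two phases present.
Newton iteration, β⁰ = 0.5:
  β = 0.500: g = 0.1445, g' = -0.826 → β = 0.675
  β = 0.675: g = 0.0088, g' = -0.747 → β = 0.687
Converged at β = 0.687.

β = 0.687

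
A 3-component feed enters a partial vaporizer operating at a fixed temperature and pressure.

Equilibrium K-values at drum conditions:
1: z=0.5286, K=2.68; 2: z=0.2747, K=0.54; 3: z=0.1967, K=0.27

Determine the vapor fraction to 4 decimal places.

Iterate (Newton) starting at ψ = 0.5:
  ψ = 0.5000: g = 0.09240, g' = -0.7987 → ψ = 0.6157
  ψ = 0.6157: g = -0.00058, g' = -0.8195 → ψ = 0.6150
Converged at ψ = 0.6150.

ψ = 0.6150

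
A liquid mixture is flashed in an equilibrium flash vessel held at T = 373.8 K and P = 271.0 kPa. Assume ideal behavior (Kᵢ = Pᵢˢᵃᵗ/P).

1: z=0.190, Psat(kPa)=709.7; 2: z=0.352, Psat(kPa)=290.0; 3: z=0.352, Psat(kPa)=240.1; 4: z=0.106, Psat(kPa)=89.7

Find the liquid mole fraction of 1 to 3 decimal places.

Raoult's law: Kᵢ = Pᵢˢᵃᵗ/P = Pᵢˢᵃᵗ/271.0.
  K_1 = 709.7/271.0 = 2.61882, K_2 = 290.0/271.0 = 1.07011, K_3 = 240.1/271.0 = 0.88598, K_4 = 89.7/271.0 = 0.33100
Rachford–Rice: g(ψ) = Σ zᵢ(Kᵢ−1)/(1+ψ(Kᵢ−1)) = 0.
Check two-phase: ΣzᵢKᵢ = 1.221 > 1 and Σzᵢ/Kᵢ = 1.119 > 1, so g(0) = 0.221 > 0 and g(1) = -0.119 < 0.
Iterate (Newton) starting at ψ = 0.51:
  ψ = 0.510: g = 0.0421, g' = -0.265 → ψ = 0.668
  ψ = 0.668: g = -0.0004, g' = -0.277 → ψ = 0.667
Converged at ψ = 0.667.
Compositions from xᵢ = zᵢ/(1+ψ(Kᵢ−1)), yᵢ = Kᵢxᵢ:
  1: x = 0.091, y = 0.239
  2: x = 0.336, y = 0.360
  3: x = 0.381, y = 0.338
  4: x = 0.191, y = 0.063

x_1 = 0.091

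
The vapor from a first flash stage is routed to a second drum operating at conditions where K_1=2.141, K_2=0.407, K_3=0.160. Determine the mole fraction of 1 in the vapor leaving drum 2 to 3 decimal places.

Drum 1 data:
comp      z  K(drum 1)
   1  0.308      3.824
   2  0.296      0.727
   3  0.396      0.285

Drum 1:
Let ψ₁ = V/F and solve Σ zᵢ(Kᵢ−1)/(1+ψ₁(Kᵢ−1)) = 0.
Feasibility: ΣzᵢKᵢ = 1.506, Σzᵢ/Kᵢ = 1.877 — both > 1, two phases present.
Newton–Raphson from ψ₁ = 0.68:
  ψ₁ = 0.680: g = -0.3525, g' = -1.088 → ψ₁ = 0.356
  ψ₁ = 0.356: g = -0.0357, g' = -1.002 → ψ₁ = 0.320
  ψ₁ = 0.320: g = 0.0007, g' = -1.044 → ψ₁ = 0.321
Converged at ψ₁ = 0.321.
Drum-1 compositions:
  1: x = 0.162, y = 0.618
  2: x = 0.324, y = 0.236
  3: x = 0.514, y = 0.147
Drum-2 feed = drum-1 vapor: z₂ = (0.6176, 0.2359, 0.1465).
Drum 2:
Material balance + equilibrium reduce to Σ zᵢ(Kᵢ−1)/(1+ψ₂(Kᵢ−1)) = 0.
Feasibility: ΣzᵢKᵢ = 1.442, Σzᵢ/Kᵢ = 1.784 — both > 1, two phases present.
Iterate (Newton) starting at ψ₂ = 0.5:
  ψ₂ = 0.500: g = 0.0377, g' = -0.801 → ψ₂ = 0.547
  ψ₂ = 0.547: g = -0.0009, g' = -0.840 → ψ₂ = 0.546
Converged at ψ₂ = 0.546.
  1: x = 0.381, y = 0.815
  2: x = 0.349, y = 0.142
  3: x = 0.271, y = 0.043

y_1 (drum 2) = 0.815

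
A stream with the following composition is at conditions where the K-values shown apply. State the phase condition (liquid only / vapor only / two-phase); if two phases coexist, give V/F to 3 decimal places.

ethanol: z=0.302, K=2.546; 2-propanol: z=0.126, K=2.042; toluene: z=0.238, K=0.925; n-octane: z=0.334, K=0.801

vapor only

ΣzᵢKᵢ = 1.514; Σzᵢ/Kᵢ = 0.855.
Since Σzᵢ/Kᵢ < 1 the mixture is above its dew point — single vapor phase.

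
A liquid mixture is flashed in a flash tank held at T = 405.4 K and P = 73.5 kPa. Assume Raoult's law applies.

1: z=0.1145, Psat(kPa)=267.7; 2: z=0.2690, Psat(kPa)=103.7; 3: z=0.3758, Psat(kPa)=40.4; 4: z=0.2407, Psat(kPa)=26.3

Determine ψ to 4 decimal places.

Raoult's law: Kᵢ = Pᵢˢᵃᵗ/P = Pᵢˢᵃᵗ/73.5.
  K_1 = 267.7/73.5 = 3.642177, K_2 = 103.7/73.5 = 1.410884, K_3 = 40.4/73.5 = 0.549660, K_4 = 26.3/73.5 = 0.357823
Material balance + equilibrium reduce to Σ zᵢ(Kᵢ−1)/(1+ψ(Kᵢ−1)) = 0.
g(0) = ΣzᵢKᵢ − 1 = 0.0892 and g(1) = 1 − Σzᵢ/Kᵢ = -0.5785, so a root lies in (0, 1).
Newton–Raphson from ψ = 0.63:
  ψ = 0.6300: g = -0.29453, g' = -0.5698 → ψ = 0.1131
  ψ = 0.1131: g = -0.00643, g' = -0.7154 → ψ = 0.1041
  ψ = 0.1041: g = 0.00007, g' = -0.7314 → ψ = 0.1042
Converged at ψ = 0.1042.

ψ = 0.1042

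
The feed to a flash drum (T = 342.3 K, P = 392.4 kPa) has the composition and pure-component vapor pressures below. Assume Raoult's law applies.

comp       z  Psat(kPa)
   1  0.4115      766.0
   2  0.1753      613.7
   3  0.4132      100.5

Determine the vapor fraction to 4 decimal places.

ψ = 0.2901

Raoult's law: Kᵢ = Pᵢˢᵃᵗ/P = Pᵢˢᵃᵗ/392.4.
  K_1 = 766.0/392.4 = 1.952090, K_2 = 613.7/392.4 = 1.563965, K_3 = 100.5/392.4 = 0.256116
Let ψ = V/F and solve Σ zᵢ(Kᵢ−1)/(1+ψ(Kᵢ−1)) = 0.
g(0) = ΣzᵢKᵢ − 1 = 0.1833 and g(1) = 1 − Σzᵢ/Kᵢ = -0.9362, so a root lies in (0, 1).
Iterate (Newton) starting at ψ = 0.5:
  ψ = 0.5000: g = -0.14686, g' = -0.7848 → ψ = 0.3129
  ψ = 0.3129: g = -0.01471, g' = -0.6501 → ψ = 0.2902
  ψ = 0.2902: g = -0.00009, g' = -0.6421 → ψ = 0.2901
Converged at ψ = 0.2901.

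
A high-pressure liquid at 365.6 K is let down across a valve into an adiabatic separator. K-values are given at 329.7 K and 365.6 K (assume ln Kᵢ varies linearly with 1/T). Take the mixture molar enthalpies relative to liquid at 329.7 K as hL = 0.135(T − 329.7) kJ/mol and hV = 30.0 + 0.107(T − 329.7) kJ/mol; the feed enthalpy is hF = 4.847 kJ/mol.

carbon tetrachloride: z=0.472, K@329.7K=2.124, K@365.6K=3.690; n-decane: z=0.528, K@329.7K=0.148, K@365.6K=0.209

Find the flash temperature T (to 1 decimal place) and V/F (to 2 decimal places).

Adiabatic flash: solve Rachford–Rice at each trial T, then check hF = ψ·hV(T) + (1−ψ)·hL(T).
  T = 329.7 K: K = (2.124, 0.148), RR gives ψ = 0.084, H_out = 2.527 kJ/mol
  T = 365.6 K: K = (3.690, 0.209), RR gives ψ = 0.400, H_out = 16.457 kJ/mol
  T = 347.6 K: K = (2.838, 0.177), RR gives ψ = 0.286, H_out = 10.866 kJ/mol
  T = 338.6 K: K = (2.462, 0.162), RR gives ψ = 0.202, H_out = 7.224 kJ/mol
  T = 334.1 K: K = (2.287, 0.155), RR gives ψ = 0.148, H_out = 5.029 kJ/mol
  T = 331.9 K: K = (2.205, 0.151), RR gives ψ = 0.118, H_out = 3.829 kJ/mol
Linear interpolation between T = 331.9 (H_out = 3.829) and T = 334.1 (H_out = 5.029) on hF = 4.847 gives T ≈ 333.8 K, at which ψ = 0.14.

T = 333.8 K, V/F = 0.14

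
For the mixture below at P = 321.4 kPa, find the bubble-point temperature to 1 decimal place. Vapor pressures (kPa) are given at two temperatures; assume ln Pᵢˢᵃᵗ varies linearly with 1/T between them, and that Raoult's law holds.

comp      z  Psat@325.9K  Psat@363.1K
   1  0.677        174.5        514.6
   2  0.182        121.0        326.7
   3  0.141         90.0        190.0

Bubble-point temperature: ΣzᵢPᵢˢᵃᵗ(T) = P. Interpolate ln Pᵢˢᵃᵗ = aᵢ + bᵢ/T.
  T = 325.9 K: ΣzᵢPᵢˢᵃᵗ = 152.85 kPa
  T = 363.1 K: ΣzᵢPᵢˢᵃᵗ = 434.63 kPa
  T = 344.5 K: ΣzᵢPᵢˢᵃᵗ = 264.86 kPa
  T = 353.8 K: ΣzᵢPᵢˢᵃᵗ = 341.44 kPa
  T = 349.1 K: ΣzᵢPᵢˢᵃᵗ = 300.81 kPa
  T = 351.5 K: ΣzᵢPᵢˢᵃᵗ = 321.04 kPa
Interpolating between 351.5 K and 353.8 K gives T ≈ 351.5 K.

T = 351.5 K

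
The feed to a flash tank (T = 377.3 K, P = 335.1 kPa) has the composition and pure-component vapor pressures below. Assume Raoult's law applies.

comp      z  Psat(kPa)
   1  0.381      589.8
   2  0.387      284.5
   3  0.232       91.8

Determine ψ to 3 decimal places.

Raoult's law: Kᵢ = Pᵢˢᵃᵗ/P = Pᵢˢᵃᵗ/335.1.
  K_1 = 589.8/335.1 = 1.76007, K_2 = 284.5/335.1 = 0.84900, K_3 = 91.8/335.1 = 0.27395
Iterate (Newton) starting at ψ = 0.5:
  ψ = 0.500: g = -0.1178, g' = -0.427 → ψ = 0.224
  ψ = 0.224: g = -0.0143, g' = -0.345 → ψ = 0.183
Converged at ψ = 0.183.

ψ = 0.183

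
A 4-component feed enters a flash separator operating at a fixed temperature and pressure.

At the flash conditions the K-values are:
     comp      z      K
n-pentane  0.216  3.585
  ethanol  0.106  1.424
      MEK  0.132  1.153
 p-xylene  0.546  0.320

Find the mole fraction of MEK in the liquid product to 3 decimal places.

x_MEK = 0.128

Let β = V/F and solve Σ zᵢ(Kᵢ−1)/(1+β(Kᵢ−1)) = 0.
g(0) = ΣzᵢKᵢ − 1 = 0.252 and g(1) = 1 − Σzᵢ/Kᵢ = -0.955, so a root lies in (0, 1).
Newton–Raphson from β = 0.52:
  β = 0.520: g = -0.2807, g' = -0.882 → β = 0.202
  β = 0.202: g = -0.0025, g' = -0.981 → β = 0.199
Converged at β = 0.199.
Compositions from xᵢ = zᵢ/(1+β(Kᵢ−1)), yᵢ = Kᵢxᵢ:
  n-pentane: x = 0.143, y = 0.511
  ethanol: x = 0.098, y = 0.139
  MEK: x = 0.128, y = 0.148
  p-xylene: x = 0.632, y = 0.202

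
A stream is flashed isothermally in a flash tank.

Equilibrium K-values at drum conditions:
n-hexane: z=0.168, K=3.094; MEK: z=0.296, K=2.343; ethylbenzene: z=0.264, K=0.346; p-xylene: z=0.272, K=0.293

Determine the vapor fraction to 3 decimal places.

Material balance + equilibrium reduce to Σ zᵢ(Kᵢ−1)/(1+ψ(Kᵢ−1)) = 0.
Feasibility: ΣzᵢKᵢ = 1.384, Σzᵢ/Kᵢ = 1.872 — both > 1, two phases present.
Iterate (Newton) starting at ψ = 0.5:
  ψ = 0.500: g = -0.1443, g' = -0.941 → ψ = 0.347
  ψ = 0.347: g = -0.0030, g' = -0.923 → ψ = 0.343
Converged at ψ = 0.343.

ψ = 0.343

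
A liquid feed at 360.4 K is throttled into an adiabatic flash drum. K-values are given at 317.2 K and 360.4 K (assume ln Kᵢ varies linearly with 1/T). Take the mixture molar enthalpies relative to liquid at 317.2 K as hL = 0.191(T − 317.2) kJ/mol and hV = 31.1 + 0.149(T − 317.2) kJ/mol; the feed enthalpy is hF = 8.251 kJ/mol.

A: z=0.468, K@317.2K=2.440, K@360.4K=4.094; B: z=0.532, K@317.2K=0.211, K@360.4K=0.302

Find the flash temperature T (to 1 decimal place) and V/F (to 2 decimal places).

T = 319.9 K, V/F = 0.25

Adiabatic flash: solve Rachford–Rice at each trial T, then check hF = ψ·hV(T) + (1−ψ)·hL(T).
  T = 317.2 K: K = (2.440, 0.211), RR gives ψ = 0.224, H_out = 6.957 kJ/mol
  T = 360.4 K: K = (4.094, 0.302), RR gives ψ = 0.499, H_out = 22.851 kJ/mol
  T = 338.8 K: K = (3.213, 0.255), RR gives ψ = 0.388, H_out = 15.843 kJ/mol
  T = 328.0 K: K = (2.813, 0.233), RR gives ψ = 0.317, H_out = 11.764 kJ/mol
  T = 322.6 K: K = (2.623, 0.222), RR gives ψ = 0.274, H_out = 9.478 kJ/mol
  T = 319.9 K: K = (2.531, 0.216), RR gives ψ = 0.250, H_out = 8.252 kJ/mol
  T = 318.5 K: K = (2.483, 0.214), RR gives ψ = 0.236, H_out = 7.590 kJ/mol
Linear interpolation between T = 318.5 (H_out = 7.590) and T = 319.9 (H_out = 8.252) on hF = 8.251 gives T ≈ 319.9 K, at which ψ = 0.25.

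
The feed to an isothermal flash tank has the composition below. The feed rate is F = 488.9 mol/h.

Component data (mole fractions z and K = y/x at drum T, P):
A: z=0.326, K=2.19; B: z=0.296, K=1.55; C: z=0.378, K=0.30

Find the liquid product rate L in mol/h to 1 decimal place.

L = 271.3 mol/h

Rachford–Rice: g(β) = Σ zᵢ(Kᵢ−1)/(1+β(Kᵢ−1)) = 0.
Check two-phase: ΣzᵢKᵢ = 1.286 > 1 and Σzᵢ/Kᵢ = 1.600 > 1, so g(0) = 0.286 > 0 and g(1) = -0.600 < 0.
Iterate (Newton) starting at β = 0.5:
  β = 0.500: g = -0.0362, g' = -0.675 → β = 0.446
  β = 0.446: g = -0.0008, g' = -0.646 → β = 0.445
Converged at β = 0.445.
Then V = β·F = 0.4452·488.9 = 217.6 mol/h and L = F − V = 271.3 mol/h.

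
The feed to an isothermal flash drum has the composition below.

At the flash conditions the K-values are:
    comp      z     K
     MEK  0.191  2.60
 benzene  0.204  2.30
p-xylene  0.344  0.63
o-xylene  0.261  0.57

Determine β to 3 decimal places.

β = 0.575

Material balance + equilibrium reduce to Σ zᵢ(Kᵢ−1)/(1+β(Kᵢ−1)) = 0.
g(0) = ΣzᵢKᵢ − 1 = 0.331 and g(1) = 1 − Σzᵢ/Kᵢ = -0.166, so a root lies in (0, 1).
Iterate (Newton) starting at β = 0.34:
  β = 0.340: g = 0.1048, g' = -0.499 → β = 0.550
  β = 0.550: g = 0.0103, g' = -0.413 → β = 0.575
Converged at β = 0.575.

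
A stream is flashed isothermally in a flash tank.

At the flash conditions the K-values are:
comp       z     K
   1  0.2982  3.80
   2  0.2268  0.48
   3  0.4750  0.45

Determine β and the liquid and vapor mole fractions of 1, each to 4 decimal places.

β = 0.3012, x_1 = 0.1618, y_1 = 0.6147

Rachford–Rice: g(β) = Σ zᵢ(Kᵢ−1)/(1+β(Kᵢ−1)) = 0.
g(0) = ΣzᵢKᵢ − 1 = 0.4558 and g(1) = 1 − Σzᵢ/Kᵢ = -0.6065, so a root lies in (0, 1).
Iterate (Newton) starting at β = 0.5:
  β = 0.5000: g = -0.17182, g' = -0.7912 → β = 0.2829
  β = 0.2829: g = 0.01829, g' = -1.0139 → β = 0.3009
  β = 0.3009: g = 0.00030, g' = -0.9812 → β = 0.3012
Converged at β = 0.3012.
Compositions from xᵢ = zᵢ/(1+β(Kᵢ−1)), yᵢ = Kᵢxᵢ:
  1: x = 0.1618, y = 0.6147
  2: x = 0.2689, y = 0.1291
  3: x = 0.5693, y = 0.2562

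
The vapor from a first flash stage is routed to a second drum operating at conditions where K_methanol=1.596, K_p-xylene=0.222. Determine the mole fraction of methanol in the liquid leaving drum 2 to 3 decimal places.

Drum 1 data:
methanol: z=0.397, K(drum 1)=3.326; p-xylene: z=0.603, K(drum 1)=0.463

x_methanol (drum 2) = 0.566

Drum 1:
Let ψ₁ = V/F and solve Σ zᵢ(Kᵢ−1)/(1+ψ₁(Kᵢ−1)) = 0.
Check two-phase: ΣzᵢKᵢ = 1.600 > 1 and Σzᵢ/Kᵢ = 1.422 > 1, so g(0) = 0.600 > 0 and g(1) = -0.422 < 0.
Binary case is linear: z₁(K₁−1)(1+ψ₁(K₂−1)) + z₂(K₂−1)(1+ψ₁(K₁−1)) = 0
⇒ ψ₁ = [z₁(K₁−1)+z₂(K₂−1)] / [−(K₁−1)(K₂−1)] = 0.5996/1.2491 = 0.480
Drum-1 compositions:
  methanol: x = 0.188, y = 0.624
  p-xylene: x = 0.812, y = 0.376
Drum-2 feed = drum-1 vapor: z₂ = (0.6238, 0.3762).
Drum 2:
Material balance + equilibrium reduce to Σ zᵢ(Kᵢ−1)/(1+ψ₂(Kᵢ−1)) = 0.
Check two-phase: ΣzᵢKᵢ = 1.079 > 1 and Σzᵢ/Kᵢ = 2.085 > 1, so g(0) = 0.079 > 0 and g(1) = -1.085 < 0.
Newton–Raphson from ψ₂ = 0.5:
  ψ₂ = 0.500: g = -0.1925, g' = -0.741 → ψ₂ = 0.240
  ψ₂ = 0.240: g = -0.0347, g' = -0.514 → ψ₂ = 0.173
  ψ₂ = 0.173: g = -0.0010, g' = -0.486 → ψ₂ = 0.171
Converged at ψ₂ = 0.171.
  methanol: x = 0.566, y = 0.904
  p-xylene: x = 0.434, y = 0.096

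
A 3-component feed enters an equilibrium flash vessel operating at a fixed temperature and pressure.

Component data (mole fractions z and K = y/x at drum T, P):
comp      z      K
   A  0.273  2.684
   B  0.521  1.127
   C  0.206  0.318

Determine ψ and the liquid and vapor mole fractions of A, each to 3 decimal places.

Let ψ = V/F and solve Σ zᵢ(Kᵢ−1)/(1+ψ(Kᵢ−1)) = 0.
g(0) = ΣzᵢKᵢ − 1 = 0.385 and g(1) = 1 − Σzᵢ/Kᵢ = -0.212, so a root lies in (0, 1).
Iterate (Newton) starting at ψ = 0.5:
  ψ = 0.500: g = 0.0986, g' = -0.456 → ψ = 0.716
  ψ = 0.716: g = -0.0056, g' = -0.532 → ψ = 0.706
Converged at ψ = 0.706.
Compositions from xᵢ = zᵢ/(1+ψ(Kᵢ−1)), yᵢ = Kᵢxᵢ:
  A: x = 0.125, y = 0.335
  B: x = 0.478, y = 0.539
  C: x = 0.397, y = 0.126

ψ = 0.706, x_A = 0.125, y_A = 0.335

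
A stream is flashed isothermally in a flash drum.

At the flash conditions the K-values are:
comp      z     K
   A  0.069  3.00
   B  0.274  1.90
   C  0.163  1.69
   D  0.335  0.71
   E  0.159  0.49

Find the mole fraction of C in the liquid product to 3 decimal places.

Let ψ = V/F and solve Σ zᵢ(Kᵢ−1)/(1+ψ(Kᵢ−1)) = 0.
Feasibility: ΣzᵢKᵢ = 1.319, Σzᵢ/Kᵢ = 1.060 — both > 1, two phases present.
Iterate (Newton) starting at ψ = 0.54:
  ψ = 0.540: g = 0.0871, g' = -0.324 → ψ = 0.809
  ψ = 0.809: g = 0.0026, g' = -0.315 → ψ = 0.817
Converged at ψ = 0.817.
Compositions from xᵢ = zᵢ/(1+ψ(Kᵢ−1)), yᵢ = Kᵢxᵢ:
  A: x = 0.026, y = 0.079
  B: x = 0.158, y = 0.300
  C: x = 0.104, y = 0.176
  D: x = 0.439, y = 0.312
  E: x = 0.273, y = 0.134

x_C = 0.104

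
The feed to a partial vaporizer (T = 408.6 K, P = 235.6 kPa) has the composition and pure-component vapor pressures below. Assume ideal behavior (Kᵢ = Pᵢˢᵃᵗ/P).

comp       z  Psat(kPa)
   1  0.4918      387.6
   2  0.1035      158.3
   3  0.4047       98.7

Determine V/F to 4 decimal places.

Raoult's law: Kᵢ = Pᵢˢᵃᵗ/P = Pᵢˢᵃᵗ/235.6.
  K_1 = 387.6/235.6 = 1.645161, K_2 = 158.3/235.6 = 0.671902, K_3 = 98.7/235.6 = 0.418930
Iterate (Newton) starting at V/F = 0.36:
  V/F = 0.3600: g = -0.07838, g' = -0.3676 → V/F = 0.1468
  V/F = 0.1468: g = -0.00292, g' = -0.3464 → V/F = 0.1384
Converged at V/F = 0.1384.

V/F = 0.1384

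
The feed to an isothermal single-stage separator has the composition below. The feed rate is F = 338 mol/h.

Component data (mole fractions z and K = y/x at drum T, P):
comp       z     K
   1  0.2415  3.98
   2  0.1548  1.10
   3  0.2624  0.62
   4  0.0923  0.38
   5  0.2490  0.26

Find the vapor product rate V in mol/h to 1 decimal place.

Rachford–Rice: g(β) = Σ zᵢ(Kᵢ−1)/(1+β(Kᵢ−1)) = 0.
Feasibility: ΣzᵢKᵢ = 1.3940, Σzᵢ/Kᵢ = 1.8252 — both > 1, two phases present.
Newton–Raphson from β = 0.62:
  β = 0.6200: g = -0.29657, g' = -0.8899 → β = 0.2867
  β = 0.2867: g = -0.01226, g' = -0.9450 → β = 0.2738
  β = 0.2738: g = 0.00013, g' = -0.9650 → β = 0.2739
Converged at β = 0.2739.
Then V = β·F = 0.2739·338 = 92.6 mol/h and L = F − V = 245.4 mol/h.

V = 92.6 mol/h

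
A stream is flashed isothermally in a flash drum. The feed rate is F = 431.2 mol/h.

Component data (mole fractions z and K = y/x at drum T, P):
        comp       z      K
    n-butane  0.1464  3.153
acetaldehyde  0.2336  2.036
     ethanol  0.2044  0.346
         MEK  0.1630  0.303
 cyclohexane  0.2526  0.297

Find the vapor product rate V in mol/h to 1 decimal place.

Rachford–Rice: g(β) = Σ zᵢ(Kᵢ−1)/(1+β(Kᵢ−1)) = 0.
g(0) = ΣzᵢKᵢ − 1 = 0.1323 and g(1) = 1 − Σzᵢ/Kᵢ = -1.1404, so a root lies in (0, 1).
Newton–Raphson from β = 0.5:
  β = 0.5000: g = -0.33562, g' = -0.9426 → β = 0.1439
  β = 0.1439: g = -0.02019, g' = -0.9443 → β = 0.1226
  β = 0.1226: g = 0.00026, g' = -0.9697 → β = 0.1228
Converged at β = 0.1228.
Then V = β·F = 0.1228·431.2 = 53.0 mol/h and L = F − V = 378.2 mol/h.

V = 53.0 mol/h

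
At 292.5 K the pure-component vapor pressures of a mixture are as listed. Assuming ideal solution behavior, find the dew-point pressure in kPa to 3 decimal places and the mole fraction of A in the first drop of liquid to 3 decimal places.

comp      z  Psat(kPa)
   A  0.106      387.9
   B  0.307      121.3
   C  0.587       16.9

At the dew point ψ → 1, so Σzᵢ/Kᵢ = 1 with Kᵢ = Pᵢˢᵃᵗ/P ⇒ 1/P = Σzᵢ/Pᵢˢᵃᵗ.
1/P = 0.106/387.9 + 0.307/121.3 + 0.587/16.9 = 0.037538 ⇒ P = 26.640 kPa
xᵢ = zᵢP/Pᵢˢᵃᵗ ⇒ x_A = 0.106·26.640/387.9 = 0.007

Pdew = 26.640 kPa, x_A = 0.007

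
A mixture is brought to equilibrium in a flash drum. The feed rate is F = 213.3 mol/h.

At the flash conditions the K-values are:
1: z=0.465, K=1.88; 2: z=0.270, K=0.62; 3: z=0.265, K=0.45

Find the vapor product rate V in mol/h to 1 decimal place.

V = 82.4 mol/h

Rachford–Rice: g(ψ) = Σ zᵢ(Kᵢ−1)/(1+ψ(Kᵢ−1)) = 0.
g(0) = ΣzᵢKᵢ − 1 = 0.161 and g(1) = 1 − Σzᵢ/Kᵢ = -0.272, so a root lies in (0, 1).
Newton iteration, ψ⁰ = 0.5:
  ψ = 0.500: g = -0.0435, g' = -0.386 → ψ = 0.387
  ψ = 0.387: g = -0.0002, g' = -0.383 → ψ = 0.386
Converged at ψ = 0.386.
Then V = ψ·F = 0.3865·213.3 = 82.4 mol/h and L = F − V = 130.9 mol/h.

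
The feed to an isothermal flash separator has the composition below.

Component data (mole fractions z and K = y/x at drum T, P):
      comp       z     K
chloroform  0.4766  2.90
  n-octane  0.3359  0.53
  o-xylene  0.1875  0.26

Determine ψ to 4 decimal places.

Rachford–Rice: g(ψ) = Σ zᵢ(Kᵢ−1)/(1+ψ(Kᵢ−1)) = 0.
Feasibility: ΣzᵢKᵢ = 1.6089, Σzᵢ/Kᵢ = 1.5193 — both > 1, two phases present.
Newton–Raphson from ψ = 0.6:
  ψ = 0.6000: g = -0.04628, g' = -0.8518 → ψ = 0.5457
  ψ = 0.5457: g = -0.00045, g' = -0.8378 → ψ = 0.5451
Converged at ψ = 0.5451.

ψ = 0.5451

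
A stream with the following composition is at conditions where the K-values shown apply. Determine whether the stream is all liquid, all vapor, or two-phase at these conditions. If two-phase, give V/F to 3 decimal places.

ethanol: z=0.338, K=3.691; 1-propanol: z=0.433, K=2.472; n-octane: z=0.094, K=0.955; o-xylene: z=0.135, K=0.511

all vapor

ΣzᵢKᵢ = 2.477; Σzᵢ/Kᵢ = 0.629.
Since Σzᵢ/Kᵢ < 1 the mixture is above its dew point — single vapor phase.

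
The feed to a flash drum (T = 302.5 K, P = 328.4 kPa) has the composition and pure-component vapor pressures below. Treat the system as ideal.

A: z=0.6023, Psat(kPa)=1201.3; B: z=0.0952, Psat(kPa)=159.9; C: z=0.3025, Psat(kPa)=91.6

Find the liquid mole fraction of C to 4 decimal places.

x_C = 0.6432

Raoult's law: Kᵢ = Pᵢˢᵃᵗ/P = Pᵢˢᵃᵗ/328.4.
  K_A = 1201.3/328.4 = 3.658039, K_B = 159.9/328.4 = 0.486906, K_C = 91.6/328.4 = 0.278928
Material balance + equilibrium reduce to Σ zᵢ(Kᵢ−1)/(1+β(Kᵢ−1)) = 0.
g(0) = ΣzᵢKᵢ − 1 = 1.3340 and g(1) = 1 − Σzᵢ/Kᵢ = -0.4447, so a root lies in (0, 1).
Newton–Raphson from β = 0.53:
  β = 0.5300: g = 0.24449, g' = -1.1927 → β = 0.7350
  β = 0.7350: g = -0.00046, g' = -1.2643 → β = 0.7346
Converged at β = 0.7346.
Compositions from xᵢ = zᵢ/(1+β(Kᵢ−1)), yᵢ = Kᵢxᵢ:
  A: x = 0.2040, y = 0.7462
  B: x = 0.1528, y = 0.0744
  C: x = 0.6432, y = 0.1794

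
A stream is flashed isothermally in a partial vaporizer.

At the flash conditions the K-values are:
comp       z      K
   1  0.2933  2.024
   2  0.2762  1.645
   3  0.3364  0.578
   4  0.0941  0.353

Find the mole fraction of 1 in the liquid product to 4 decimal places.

Let ψ = V/F and solve Σ zᵢ(Kᵢ−1)/(1+ψ(Kᵢ−1)) = 0.
g(0) = ΣzᵢKᵢ − 1 = 0.2756 and g(1) = 1 − Σzᵢ/Kᵢ = -0.1614, so a root lies in (0, 1).
Newton–Raphson from ψ = 0.55:
  ψ = 0.5500: g = 0.04425, g' = -0.3850 → ψ = 0.6649
  ψ = 0.6649: g = -0.00082, g' = -0.4022 → ψ = 0.6629
Converged at ψ = 0.6629.
Compositions from xᵢ = zᵢ/(1+ψ(Kᵢ−1)), yᵢ = Kᵢxᵢ:
  1: x = 0.1747, y = 0.3536
  2: x = 0.1935, y = 0.3183
  3: x = 0.4670, y = 0.2700
  4: x = 0.1648, y = 0.0582

x_1 = 0.1747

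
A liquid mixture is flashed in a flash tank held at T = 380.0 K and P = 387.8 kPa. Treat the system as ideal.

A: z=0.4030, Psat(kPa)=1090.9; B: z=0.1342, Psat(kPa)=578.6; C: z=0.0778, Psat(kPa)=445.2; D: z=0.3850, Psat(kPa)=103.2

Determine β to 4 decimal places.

β = 0.5007

Raoult's law: Kᵢ = Pᵢˢᵃᵗ/P = Pᵢˢᵃᵗ/387.8.
  K_A = 1090.9/387.8 = 2.813048, K_B = 578.6/387.8 = 1.492006, K_C = 445.2/387.8 = 1.148014, K_D = 103.2/387.8 = 0.266117
Newton iteration, β⁰ = 0.5:
  β = 0.5000: g = 0.00064, g' = -0.9043 → β = 0.5007
Converged at β = 0.5007.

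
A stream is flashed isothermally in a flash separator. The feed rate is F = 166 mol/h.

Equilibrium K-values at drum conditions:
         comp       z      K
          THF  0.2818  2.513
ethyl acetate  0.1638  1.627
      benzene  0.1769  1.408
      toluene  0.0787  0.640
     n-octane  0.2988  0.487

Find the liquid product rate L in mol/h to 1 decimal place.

L = 27.0 mol/h

Rachford–Rice: g(V/F) = Σ zᵢ(Kᵢ−1)/(1+V/F(Kᵢ−1)) = 0.
Feasibility: ΣzᵢKᵢ = 1.4196, Σzᵢ/Kᵢ = 1.0750 — both > 1, two phases present.
Newton–Raphson from V/F = 0.5:
  V/F = 0.5000: g = 0.14015, g' = -0.4241 → V/F = 0.8304
  V/F = 0.8304: g = 0.00293, g' = -0.4304 → V/F = 0.8373
  V/F = 0.8373: g = -0.00001, g' = -0.4321 → V/F = 0.8372
Converged at V/F = 0.8372.
Then V = V/F·F = 0.8372·166 = 139.0 mol/h and L = F − V = 27.0 mol/h.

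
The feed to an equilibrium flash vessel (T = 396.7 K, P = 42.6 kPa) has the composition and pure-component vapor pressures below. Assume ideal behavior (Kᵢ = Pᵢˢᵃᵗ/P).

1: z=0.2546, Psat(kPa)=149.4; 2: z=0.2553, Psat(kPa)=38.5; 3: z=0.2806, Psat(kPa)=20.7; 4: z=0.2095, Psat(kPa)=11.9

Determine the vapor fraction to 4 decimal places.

ψ = 0.2705

Raoult's law: Kᵢ = Pᵢˢᵃᵗ/P = Pᵢˢᵃᵗ/42.6.
  K_1 = 149.4/42.6 = 3.507042, K_2 = 38.5/42.6 = 0.903756, K_3 = 20.7/42.6 = 0.485915, K_4 = 11.9/42.6 = 0.279343
Material balance + equilibrium reduce to Σ zᵢ(Kᵢ−1)/(1+ψ(Kᵢ−1)) = 0.
Check two-phase: ΣzᵢKᵢ = 1.3185 > 1 and Σzᵢ/Kᵢ = 1.6825 > 1, so g(0) = 0.3185 > 0 and g(1) = -0.6825 < 0.
Iterate (Newton) starting at ψ = 0.5:
  ψ = 0.5000: g = -0.17275, g' = -0.7180 → ψ = 0.2594
  ψ = 0.2594: g = 0.00944, g' = -0.8534 → ψ = 0.2704
  ψ = 0.2704: g = 0.00008, g' = -0.8387 → ψ = 0.2705
Converged at ψ = 0.2705.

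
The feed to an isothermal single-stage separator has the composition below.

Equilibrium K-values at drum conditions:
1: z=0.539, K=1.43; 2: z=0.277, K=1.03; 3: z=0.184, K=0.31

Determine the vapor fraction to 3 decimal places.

Newton iteration, ψ⁰ = 0.34:
  ψ = 0.340: g = 0.0446, g' = -0.226 → ψ = 0.537
  ψ = 0.537: g = -0.0054, g' = -0.287 → ψ = 0.519
Converged at ψ = 0.519.

ψ = 0.519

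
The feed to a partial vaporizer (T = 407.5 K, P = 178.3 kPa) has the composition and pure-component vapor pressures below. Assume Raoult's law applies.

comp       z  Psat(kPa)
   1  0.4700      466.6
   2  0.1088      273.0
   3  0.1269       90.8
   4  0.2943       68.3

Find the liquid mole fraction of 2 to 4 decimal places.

Raoult's law: Kᵢ = Pᵢˢᵃᵗ/P = Pᵢˢᵃᵗ/178.3.
  K_1 = 466.6/178.3 = 2.616938, K_2 = 273.0/178.3 = 1.531127, K_3 = 90.8/178.3 = 0.509254, K_4 = 68.3/178.3 = 0.383062
Newton iteration, β⁰ = 0.5:
  β = 0.5000: g = 0.12080, g' = -0.6828 → β = 0.6769
  β = 0.6769: g = 0.00031, g' = -0.6955 → β = 0.6774
Converged at β = 0.6774.
Compositions from xᵢ = zᵢ/(1+β(Kᵢ−1)), yᵢ = Kᵢxᵢ:
  1: x = 0.2243, y = 0.5870
  2: x = 0.0800, y = 0.1225
  3: x = 0.1901, y = 0.0968
  4: x = 0.5056, y = 0.1937

x_2 = 0.0800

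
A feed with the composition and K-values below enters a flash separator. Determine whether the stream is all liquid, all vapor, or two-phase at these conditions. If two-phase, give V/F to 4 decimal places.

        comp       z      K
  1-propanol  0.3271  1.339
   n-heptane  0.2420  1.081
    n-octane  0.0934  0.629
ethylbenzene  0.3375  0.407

ΣzᵢKᵢ = 0.8957; Σzᵢ/Kᵢ = 1.4459.
Since ΣzᵢKᵢ < 1 the mixture is below its bubble point — single liquid phase.

all liquid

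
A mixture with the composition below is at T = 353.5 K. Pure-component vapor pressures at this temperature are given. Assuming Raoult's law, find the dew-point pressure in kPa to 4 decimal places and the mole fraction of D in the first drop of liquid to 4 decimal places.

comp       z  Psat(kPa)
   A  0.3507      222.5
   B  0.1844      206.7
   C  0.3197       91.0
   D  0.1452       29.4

At the dew point ψ → 1, so Σzᵢ/Kᵢ = 1 with Kᵢ = Pᵢˢᵃᵗ/P ⇒ 1/P = Σzᵢ/Pᵢˢᵃᵗ.
1/P = 0.3507/222.5 + 0.1844/206.7 + 0.3197/91.0 + 0.1452/29.4 = 0.0109203 ⇒ P = 91.5729 kPa
xᵢ = zᵢP/Pᵢˢᵃᵗ ⇒ x_D = 0.1452·91.5729/29.4 = 0.4523

Pdew = 91.5729 kPa, x_D = 0.4523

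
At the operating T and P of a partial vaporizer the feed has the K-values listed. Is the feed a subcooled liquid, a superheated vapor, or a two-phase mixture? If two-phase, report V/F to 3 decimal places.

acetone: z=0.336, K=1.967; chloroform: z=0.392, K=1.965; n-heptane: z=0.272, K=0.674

superheated vapor

ΣzᵢKᵢ = 1.615; Σzᵢ/Kᵢ = 0.774.
Since Σzᵢ/Kᵢ < 1 the mixture is above its dew point — single vapor phase.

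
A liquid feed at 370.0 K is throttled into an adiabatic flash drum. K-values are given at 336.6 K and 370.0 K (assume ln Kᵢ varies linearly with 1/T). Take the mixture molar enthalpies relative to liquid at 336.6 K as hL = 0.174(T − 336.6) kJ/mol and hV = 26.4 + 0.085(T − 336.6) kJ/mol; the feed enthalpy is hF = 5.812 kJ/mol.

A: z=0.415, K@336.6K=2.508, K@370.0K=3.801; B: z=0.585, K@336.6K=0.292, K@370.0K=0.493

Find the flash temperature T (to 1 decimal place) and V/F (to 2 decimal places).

Adiabatic flash: solve Rachford–Rice at each trial T, then check hF = ψ·hV(T) + (1−ψ)·hL(T).
  T = 336.6 K: K = (2.508, 0.292), RR gives ψ = 0.198, H_out = 5.233 kJ/mol
  T = 370.0 K: K = (3.801, 0.493), RR gives ψ = 0.610, H_out = 20.095 kJ/mol
  T = 353.3 K: K = (3.118, 0.384), RR gives ψ = 0.398, H_out = 12.813 kJ/mol
  T = 345.0 K: K = (2.806, 0.336), RR gives ψ = 0.301, H_out = 9.191 kJ/mol
  T = 340.8 K: K = (2.654, 0.314), RR gives ψ = 0.251, H_out = 7.265 kJ/mol
  T = 338.7 K: K = (2.581, 0.303), RR gives ψ = 0.225, H_out = 6.265 kJ/mol
Linear interpolation between T = 336.6 (H_out = 5.233) and T = 338.7 (H_out = 6.265) on hF = 5.812 gives T ≈ 337.8 K, at which ψ = 0.21.

T = 337.8 K, V/F = 0.21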